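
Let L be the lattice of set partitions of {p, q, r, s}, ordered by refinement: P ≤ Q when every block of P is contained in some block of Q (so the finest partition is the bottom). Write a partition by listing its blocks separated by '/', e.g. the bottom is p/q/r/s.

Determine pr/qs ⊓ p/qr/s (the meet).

The meet (common refinement) of pr/qs and p/qr/s intersects blocks pairwise, giving p/q/r/s.

p/q/r/s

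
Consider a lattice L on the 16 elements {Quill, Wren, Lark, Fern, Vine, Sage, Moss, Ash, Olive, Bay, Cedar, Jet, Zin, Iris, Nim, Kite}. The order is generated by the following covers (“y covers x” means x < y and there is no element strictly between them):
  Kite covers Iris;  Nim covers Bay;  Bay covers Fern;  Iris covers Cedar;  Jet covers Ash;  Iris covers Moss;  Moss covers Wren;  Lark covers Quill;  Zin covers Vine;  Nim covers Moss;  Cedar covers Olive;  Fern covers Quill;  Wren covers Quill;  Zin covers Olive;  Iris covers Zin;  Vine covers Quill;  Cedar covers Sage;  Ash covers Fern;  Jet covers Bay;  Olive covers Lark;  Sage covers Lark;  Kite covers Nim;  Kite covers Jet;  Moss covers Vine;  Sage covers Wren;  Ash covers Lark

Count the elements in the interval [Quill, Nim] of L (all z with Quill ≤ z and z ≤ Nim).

7

The interval [Quill, Nim] = {Bay, Fern, Moss, Nim, Quill, Vine, Wren}, which has 7 elements.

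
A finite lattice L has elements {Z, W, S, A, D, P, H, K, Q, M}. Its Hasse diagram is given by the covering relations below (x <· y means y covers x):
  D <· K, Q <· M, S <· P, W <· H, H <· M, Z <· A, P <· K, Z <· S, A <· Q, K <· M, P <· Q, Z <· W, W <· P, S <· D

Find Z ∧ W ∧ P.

Z

Common lower bounds of {Z, W, P}: Z.
The greatest among these is Z.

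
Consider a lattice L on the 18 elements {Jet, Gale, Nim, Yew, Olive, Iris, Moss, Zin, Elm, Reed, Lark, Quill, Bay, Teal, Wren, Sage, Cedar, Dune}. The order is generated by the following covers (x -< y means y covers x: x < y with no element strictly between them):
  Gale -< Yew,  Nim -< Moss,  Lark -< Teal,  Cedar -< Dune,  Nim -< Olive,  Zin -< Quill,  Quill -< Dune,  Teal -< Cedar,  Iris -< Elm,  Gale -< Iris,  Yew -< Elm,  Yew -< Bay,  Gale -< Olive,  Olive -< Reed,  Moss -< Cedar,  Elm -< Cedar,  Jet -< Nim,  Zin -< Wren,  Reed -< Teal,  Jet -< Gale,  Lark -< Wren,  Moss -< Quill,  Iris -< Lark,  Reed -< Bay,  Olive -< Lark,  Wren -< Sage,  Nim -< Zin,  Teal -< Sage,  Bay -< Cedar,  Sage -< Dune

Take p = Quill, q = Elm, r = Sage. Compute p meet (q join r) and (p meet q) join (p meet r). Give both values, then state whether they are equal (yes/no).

q join r = Dune, so p meet (q join r) = Quill meet Dune = Quill.
p meet q = Jet and p meet r = Zin, so (p meet q) join (p meet r) = Jet join Zin = Zin.
Equal: no.

Quill; Zin; no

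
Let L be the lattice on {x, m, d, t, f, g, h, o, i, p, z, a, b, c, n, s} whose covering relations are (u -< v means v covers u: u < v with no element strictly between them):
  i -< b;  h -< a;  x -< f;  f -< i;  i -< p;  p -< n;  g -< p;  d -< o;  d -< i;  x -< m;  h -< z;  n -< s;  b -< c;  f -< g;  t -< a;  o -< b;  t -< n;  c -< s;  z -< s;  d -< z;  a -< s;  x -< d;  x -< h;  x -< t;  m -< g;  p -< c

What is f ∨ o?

Common upper bounds of {f, o}: b, c, s.
The least among these is b.

b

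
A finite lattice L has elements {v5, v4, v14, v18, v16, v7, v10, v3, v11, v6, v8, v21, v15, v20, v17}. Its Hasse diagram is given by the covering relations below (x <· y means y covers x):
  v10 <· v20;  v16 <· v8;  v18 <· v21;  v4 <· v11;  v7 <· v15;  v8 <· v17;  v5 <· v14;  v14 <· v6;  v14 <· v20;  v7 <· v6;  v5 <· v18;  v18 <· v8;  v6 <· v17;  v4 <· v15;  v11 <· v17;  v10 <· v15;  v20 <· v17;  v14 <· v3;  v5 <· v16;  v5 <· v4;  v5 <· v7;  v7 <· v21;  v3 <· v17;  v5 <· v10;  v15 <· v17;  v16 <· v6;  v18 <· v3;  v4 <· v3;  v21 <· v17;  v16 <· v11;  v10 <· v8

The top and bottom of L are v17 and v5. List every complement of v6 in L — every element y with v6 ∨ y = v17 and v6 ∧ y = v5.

Need y with v6 ∨ y = v17 and v6 ∧ y = v5.
Checking each element gives: v10, v18, v4.

v10, v18, v4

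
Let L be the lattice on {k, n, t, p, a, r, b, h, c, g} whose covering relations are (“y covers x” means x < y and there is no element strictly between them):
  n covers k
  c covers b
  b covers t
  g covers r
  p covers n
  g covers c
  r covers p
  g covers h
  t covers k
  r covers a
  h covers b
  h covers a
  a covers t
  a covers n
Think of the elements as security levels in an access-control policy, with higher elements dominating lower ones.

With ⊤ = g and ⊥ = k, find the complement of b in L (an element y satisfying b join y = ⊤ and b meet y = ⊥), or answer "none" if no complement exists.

p

Need y with b ∨ y = g and b ∧ y = k.
Checking each element gives: p.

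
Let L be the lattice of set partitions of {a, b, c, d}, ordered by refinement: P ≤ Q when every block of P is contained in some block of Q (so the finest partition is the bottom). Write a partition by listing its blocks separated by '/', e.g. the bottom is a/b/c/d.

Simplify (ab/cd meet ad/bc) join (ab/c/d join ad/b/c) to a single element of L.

ab/cd ∧ ad/bc = a/b/c/d
ab/c/d ∨ ad/b/c = abd/c
a/b/c/d ∨ abd/c = abd/c

abd/c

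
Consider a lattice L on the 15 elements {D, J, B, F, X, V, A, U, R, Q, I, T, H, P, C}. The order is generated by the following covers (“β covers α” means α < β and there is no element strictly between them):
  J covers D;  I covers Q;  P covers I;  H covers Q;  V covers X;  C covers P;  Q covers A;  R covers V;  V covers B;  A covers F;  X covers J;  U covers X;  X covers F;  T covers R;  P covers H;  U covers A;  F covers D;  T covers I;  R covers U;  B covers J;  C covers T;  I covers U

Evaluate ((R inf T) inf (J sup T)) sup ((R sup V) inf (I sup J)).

R

R ∧ T = R
J ∨ T = T
R ∧ T = R
R ∨ V = R
I ∨ J = I
R ∧ I = U
R ∨ U = R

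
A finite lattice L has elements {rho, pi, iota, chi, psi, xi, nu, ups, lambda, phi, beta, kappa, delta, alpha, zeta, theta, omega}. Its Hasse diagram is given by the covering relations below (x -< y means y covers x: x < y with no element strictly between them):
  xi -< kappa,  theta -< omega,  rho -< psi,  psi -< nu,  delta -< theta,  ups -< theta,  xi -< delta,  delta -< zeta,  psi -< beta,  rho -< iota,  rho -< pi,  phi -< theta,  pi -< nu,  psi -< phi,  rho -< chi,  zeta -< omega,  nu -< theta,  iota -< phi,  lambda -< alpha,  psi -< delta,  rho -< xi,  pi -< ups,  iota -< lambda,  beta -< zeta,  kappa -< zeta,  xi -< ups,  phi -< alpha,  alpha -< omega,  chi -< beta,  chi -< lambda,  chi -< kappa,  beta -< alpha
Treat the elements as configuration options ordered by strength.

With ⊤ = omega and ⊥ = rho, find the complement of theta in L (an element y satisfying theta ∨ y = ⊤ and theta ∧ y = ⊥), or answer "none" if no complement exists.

chi

Need y with theta ∨ y = omega and theta ∧ y = rho.
Checking each element gives: chi.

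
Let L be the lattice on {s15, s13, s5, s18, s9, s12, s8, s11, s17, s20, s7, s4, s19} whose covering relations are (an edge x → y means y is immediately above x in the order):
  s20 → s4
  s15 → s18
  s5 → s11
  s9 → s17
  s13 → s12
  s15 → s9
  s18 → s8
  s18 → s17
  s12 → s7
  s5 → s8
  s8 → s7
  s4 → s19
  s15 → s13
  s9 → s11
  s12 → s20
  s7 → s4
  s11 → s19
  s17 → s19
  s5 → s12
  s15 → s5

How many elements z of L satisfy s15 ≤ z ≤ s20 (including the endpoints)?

5

The interval [s15, s20] = {s12, s13, s15, s20, s5}, which has 5 elements.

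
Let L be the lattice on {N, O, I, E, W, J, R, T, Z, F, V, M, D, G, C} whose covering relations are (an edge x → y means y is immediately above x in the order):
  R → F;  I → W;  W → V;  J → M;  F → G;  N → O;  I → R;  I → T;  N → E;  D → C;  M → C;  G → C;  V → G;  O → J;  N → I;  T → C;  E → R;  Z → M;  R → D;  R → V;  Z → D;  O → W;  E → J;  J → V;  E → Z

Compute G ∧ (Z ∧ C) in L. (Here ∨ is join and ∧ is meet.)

Z ∧ C = Z
G ∧ Z = E

E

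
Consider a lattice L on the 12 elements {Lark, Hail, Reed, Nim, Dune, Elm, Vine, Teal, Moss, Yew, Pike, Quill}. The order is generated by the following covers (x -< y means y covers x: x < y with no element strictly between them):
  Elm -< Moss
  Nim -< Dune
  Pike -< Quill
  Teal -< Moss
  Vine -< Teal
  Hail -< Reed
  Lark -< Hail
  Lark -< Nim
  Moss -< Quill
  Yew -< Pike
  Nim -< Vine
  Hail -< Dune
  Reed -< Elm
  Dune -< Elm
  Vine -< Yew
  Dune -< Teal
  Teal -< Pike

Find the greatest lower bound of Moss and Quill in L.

Moss

Common lower bounds of {Moss, Quill}: Dune, Elm, Hail, Lark, Moss, Nim, Reed, Teal, Vine.
The greatest among these is Moss.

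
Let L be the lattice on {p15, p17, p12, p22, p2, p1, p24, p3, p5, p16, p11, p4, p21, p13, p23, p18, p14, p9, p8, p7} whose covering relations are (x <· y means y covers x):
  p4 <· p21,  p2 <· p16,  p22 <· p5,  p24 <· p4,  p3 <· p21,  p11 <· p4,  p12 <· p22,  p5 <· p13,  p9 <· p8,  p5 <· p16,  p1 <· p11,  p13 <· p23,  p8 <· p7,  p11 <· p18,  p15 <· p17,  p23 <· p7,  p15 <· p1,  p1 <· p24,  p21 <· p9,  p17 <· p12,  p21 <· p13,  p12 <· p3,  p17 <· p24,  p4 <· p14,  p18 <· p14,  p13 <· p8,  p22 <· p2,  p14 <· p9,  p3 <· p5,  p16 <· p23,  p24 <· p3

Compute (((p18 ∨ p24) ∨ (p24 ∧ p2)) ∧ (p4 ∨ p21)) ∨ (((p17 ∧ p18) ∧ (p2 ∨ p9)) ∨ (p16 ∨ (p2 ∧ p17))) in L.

p18 ∨ p24 = p14
p24 ∧ p2 = p17
p14 ∨ p17 = p14
p4 ∨ p21 = p21
p14 ∧ p21 = p4
p17 ∧ p18 = p15
p2 ∨ p9 = p7
p15 ∧ p7 = p15
p2 ∧ p17 = p17
p16 ∨ p17 = p16
p15 ∨ p16 = p16
p4 ∨ p16 = p23

p23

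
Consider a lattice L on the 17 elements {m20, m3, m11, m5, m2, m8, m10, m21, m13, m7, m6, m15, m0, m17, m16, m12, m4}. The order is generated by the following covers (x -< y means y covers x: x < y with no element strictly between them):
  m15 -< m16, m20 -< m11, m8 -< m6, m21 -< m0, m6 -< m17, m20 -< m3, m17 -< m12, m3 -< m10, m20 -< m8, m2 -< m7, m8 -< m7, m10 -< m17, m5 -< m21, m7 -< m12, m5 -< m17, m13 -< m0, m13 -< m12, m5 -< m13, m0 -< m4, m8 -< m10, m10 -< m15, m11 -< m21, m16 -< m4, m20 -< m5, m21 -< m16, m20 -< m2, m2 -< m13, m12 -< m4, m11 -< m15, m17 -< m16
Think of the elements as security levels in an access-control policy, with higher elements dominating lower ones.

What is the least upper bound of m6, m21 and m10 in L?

Common upper bounds of {m6, m21, m10}: m16, m4.
The least among these is m16.

m16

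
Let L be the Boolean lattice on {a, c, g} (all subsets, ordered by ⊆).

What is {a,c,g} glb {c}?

Under ⊆, meet is intersection: {a,c,g} ∩ {c} = {c}.

{c}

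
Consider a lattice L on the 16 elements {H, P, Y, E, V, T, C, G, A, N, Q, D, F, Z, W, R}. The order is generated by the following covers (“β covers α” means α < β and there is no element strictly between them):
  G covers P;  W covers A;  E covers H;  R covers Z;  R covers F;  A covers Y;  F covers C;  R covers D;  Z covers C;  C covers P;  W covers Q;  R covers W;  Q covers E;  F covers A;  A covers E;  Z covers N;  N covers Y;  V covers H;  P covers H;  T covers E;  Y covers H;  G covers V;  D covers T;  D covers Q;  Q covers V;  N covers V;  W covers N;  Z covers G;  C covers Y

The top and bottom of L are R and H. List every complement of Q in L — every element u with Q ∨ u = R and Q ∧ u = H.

C, P

Need u with Q ∨ u = R and Q ∧ u = H.
Checking each element gives: C, P.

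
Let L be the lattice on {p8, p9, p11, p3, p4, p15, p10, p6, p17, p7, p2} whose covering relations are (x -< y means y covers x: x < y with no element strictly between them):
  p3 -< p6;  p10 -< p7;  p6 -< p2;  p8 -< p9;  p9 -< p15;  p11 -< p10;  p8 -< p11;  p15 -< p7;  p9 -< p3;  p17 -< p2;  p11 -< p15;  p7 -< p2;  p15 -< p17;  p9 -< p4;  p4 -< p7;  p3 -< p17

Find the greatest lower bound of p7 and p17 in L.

Common lower bounds of {p7, p17}: p11, p15, p8, p9.
The greatest among these is p15.

p15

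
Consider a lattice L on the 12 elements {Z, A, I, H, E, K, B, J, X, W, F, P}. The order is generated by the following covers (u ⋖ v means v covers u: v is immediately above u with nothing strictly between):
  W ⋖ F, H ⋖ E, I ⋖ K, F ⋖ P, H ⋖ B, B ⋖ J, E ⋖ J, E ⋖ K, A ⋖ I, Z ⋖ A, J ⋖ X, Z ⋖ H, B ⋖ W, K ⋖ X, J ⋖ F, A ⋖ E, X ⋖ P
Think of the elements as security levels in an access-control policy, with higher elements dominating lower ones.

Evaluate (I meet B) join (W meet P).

I ∧ B = Z
W ∧ P = W
Z ∨ W = W

W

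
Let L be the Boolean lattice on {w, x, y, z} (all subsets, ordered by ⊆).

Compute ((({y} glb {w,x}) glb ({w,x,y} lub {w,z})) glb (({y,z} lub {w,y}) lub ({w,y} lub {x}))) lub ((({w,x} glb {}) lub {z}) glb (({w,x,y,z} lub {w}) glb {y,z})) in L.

{z}

{y} ∧ {w,x} = {}
{w,x,y} ∨ {w,z} = {w,x,y,z}
{} ∧ {w,x,y,z} = {}
{y,z} ∨ {w,y} = {w,y,z}
{w,y} ∨ {x} = {w,x,y}
{w,y,z} ∨ {w,x,y} = {w,x,y,z}
{} ∧ {w,x,y,z} = {}
{w,x} ∧ {} = {}
{} ∨ {z} = {z}
{w,x,y,z} ∨ {w} = {w,x,y,z}
{w,x,y,z} ∧ {y,z} = {y,z}
{z} ∧ {y,z} = {z}
{} ∨ {z} = {z}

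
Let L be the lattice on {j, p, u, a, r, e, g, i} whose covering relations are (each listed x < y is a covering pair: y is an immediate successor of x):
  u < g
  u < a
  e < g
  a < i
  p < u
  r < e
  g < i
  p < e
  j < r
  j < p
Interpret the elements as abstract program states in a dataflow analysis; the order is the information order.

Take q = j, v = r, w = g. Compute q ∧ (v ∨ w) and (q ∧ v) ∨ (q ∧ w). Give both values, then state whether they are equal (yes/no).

j; j; yes

v ∨ w = g, so q ∧ (v ∨ w) = j ∧ g = j.
q ∧ v = j and q ∧ w = j, so (q ∧ v) ∨ (q ∧ w) = j ∨ j = j.
Equal: yes.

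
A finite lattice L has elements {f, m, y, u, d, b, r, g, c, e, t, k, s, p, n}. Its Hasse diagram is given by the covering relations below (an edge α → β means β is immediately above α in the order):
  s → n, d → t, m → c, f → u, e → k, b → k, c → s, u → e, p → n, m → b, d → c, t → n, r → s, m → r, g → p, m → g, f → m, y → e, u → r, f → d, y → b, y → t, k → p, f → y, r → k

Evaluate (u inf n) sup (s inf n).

u ∧ n = u
s ∧ n = s
u ∨ s = s

s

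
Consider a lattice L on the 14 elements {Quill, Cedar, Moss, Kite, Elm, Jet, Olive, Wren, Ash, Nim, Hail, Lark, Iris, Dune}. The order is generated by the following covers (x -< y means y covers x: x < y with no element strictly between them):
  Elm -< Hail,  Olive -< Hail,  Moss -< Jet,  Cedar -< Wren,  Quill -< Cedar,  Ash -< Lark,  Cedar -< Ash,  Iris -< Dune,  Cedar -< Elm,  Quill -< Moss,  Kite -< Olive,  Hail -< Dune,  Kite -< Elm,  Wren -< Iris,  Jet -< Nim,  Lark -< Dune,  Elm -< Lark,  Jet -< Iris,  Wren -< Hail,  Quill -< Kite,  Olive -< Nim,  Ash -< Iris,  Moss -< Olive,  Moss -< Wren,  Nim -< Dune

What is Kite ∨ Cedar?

Elm

Common upper bounds of {Kite, Cedar}: Dune, Elm, Hail, Lark.
The least among these is Elm.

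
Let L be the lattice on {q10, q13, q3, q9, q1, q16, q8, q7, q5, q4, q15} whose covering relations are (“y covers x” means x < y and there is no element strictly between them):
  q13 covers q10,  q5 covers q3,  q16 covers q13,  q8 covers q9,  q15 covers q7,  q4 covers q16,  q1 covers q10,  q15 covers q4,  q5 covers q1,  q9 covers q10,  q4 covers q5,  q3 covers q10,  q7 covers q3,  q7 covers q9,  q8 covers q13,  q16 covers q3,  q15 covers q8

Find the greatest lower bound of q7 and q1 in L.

q10

Common lower bounds of {q7, q1}: q10.
The greatest among these is q10.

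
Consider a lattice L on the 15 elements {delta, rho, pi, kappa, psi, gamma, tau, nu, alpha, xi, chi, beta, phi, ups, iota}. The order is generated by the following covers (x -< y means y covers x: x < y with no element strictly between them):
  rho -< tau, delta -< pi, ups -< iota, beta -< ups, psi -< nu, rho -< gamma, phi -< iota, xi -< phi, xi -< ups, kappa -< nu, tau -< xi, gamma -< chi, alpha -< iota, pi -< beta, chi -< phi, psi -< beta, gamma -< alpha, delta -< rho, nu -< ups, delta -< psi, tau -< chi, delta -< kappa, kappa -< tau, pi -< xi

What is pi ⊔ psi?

beta

Common upper bounds of {pi, psi}: beta, iota, ups.
The least among these is beta.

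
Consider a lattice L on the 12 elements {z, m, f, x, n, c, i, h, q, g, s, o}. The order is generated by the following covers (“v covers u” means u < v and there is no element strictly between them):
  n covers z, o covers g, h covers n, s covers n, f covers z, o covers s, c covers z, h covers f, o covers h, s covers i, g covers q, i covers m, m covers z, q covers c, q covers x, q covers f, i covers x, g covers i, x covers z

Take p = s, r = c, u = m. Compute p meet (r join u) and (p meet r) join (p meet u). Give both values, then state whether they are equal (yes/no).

r join u = g, so p meet (r join u) = s meet g = i.
p meet r = z and p meet u = m, so (p meet r) join (p meet u) = z join m = m.
Equal: no.

i; m; no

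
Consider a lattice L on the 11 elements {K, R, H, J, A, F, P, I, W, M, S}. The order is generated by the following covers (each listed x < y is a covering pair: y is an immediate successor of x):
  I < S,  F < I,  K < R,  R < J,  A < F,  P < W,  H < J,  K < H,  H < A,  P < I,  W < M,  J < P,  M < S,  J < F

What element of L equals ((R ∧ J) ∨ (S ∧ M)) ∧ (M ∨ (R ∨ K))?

M

R ∧ J = R
S ∧ M = M
R ∨ M = M
R ∨ K = R
M ∨ R = M
M ∧ M = M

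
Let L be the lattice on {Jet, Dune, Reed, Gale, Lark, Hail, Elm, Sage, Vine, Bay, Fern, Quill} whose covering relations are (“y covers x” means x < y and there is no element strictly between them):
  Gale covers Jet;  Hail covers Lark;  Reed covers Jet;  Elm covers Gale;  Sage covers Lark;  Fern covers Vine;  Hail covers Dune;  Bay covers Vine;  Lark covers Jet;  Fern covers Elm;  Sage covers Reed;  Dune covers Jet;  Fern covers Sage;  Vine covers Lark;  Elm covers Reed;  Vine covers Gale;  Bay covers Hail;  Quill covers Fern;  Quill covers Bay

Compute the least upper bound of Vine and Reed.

Common upper bounds of {Vine, Reed}: Fern, Quill.
The least among these is Fern.

Fern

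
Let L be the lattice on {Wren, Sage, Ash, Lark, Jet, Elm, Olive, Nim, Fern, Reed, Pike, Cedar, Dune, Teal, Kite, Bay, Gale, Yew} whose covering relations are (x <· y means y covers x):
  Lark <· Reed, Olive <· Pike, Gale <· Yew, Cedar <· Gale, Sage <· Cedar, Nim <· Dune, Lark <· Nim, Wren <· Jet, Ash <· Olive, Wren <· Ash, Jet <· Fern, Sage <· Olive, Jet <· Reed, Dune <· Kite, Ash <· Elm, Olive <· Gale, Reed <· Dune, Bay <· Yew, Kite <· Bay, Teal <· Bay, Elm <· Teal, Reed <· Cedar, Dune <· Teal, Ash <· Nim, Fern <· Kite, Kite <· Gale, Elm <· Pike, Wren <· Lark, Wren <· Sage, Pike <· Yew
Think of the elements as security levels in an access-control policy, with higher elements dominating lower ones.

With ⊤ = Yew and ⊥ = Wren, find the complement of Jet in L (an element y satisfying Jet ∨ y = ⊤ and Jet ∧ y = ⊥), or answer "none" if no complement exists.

Pike

Need y with Jet ∨ y = Yew and Jet ∧ y = Wren.
Checking each element gives: Pike.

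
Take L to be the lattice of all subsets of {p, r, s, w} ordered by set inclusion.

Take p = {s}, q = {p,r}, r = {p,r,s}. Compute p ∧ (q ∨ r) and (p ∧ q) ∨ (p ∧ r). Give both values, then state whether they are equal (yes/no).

q ∨ r = {p,r,s}, so p ∧ (q ∨ r) = {s} ∧ {p,r,s} = {s}.
p ∧ q = ∅ and p ∧ r = {s}, so (p ∧ q) ∨ (p ∧ r) = ∅ ∨ {s} = {s}.
Equal: yes.

{s}; {s}; yes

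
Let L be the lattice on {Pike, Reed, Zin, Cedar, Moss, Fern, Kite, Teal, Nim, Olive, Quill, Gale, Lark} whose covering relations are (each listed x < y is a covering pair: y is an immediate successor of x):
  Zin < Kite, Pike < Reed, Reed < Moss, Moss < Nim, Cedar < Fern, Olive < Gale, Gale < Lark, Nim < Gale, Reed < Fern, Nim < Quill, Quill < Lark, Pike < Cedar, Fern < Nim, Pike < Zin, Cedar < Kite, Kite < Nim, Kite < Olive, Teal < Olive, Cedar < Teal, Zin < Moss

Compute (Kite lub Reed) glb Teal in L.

Cedar

Kite ∨ Reed = Nim
Nim ∧ Teal = Cedar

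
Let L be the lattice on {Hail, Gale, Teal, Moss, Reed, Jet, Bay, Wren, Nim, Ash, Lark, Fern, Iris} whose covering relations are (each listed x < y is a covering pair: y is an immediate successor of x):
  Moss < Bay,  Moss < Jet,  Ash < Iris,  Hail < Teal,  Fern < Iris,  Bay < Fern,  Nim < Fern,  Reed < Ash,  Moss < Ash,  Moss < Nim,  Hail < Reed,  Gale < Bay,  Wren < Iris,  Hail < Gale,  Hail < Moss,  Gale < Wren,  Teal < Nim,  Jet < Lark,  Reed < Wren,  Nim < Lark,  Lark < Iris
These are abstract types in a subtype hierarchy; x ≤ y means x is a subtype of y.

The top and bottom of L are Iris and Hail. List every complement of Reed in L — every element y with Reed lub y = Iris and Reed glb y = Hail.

Bay, Fern, Jet, Lark, Nim, Teal

Need y with Reed ∨ y = Iris and Reed ∧ y = Hail.
Checking each element gives: Bay, Fern, Jet, Lark, Nim, Teal.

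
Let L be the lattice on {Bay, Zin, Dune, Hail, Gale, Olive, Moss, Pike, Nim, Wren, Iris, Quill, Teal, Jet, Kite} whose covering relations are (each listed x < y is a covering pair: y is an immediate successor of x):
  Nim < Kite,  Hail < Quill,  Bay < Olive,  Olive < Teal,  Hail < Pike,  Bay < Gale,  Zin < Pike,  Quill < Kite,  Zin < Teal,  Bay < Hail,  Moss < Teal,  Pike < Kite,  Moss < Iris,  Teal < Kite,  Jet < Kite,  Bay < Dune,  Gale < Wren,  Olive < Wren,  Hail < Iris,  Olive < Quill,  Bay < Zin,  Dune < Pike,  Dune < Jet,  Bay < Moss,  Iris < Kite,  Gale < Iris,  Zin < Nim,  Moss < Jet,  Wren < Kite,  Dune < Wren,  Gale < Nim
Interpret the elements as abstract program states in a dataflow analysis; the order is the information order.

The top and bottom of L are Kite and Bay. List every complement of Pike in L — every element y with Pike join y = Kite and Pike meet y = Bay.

Need y with Pike ∨ y = Kite and Pike ∧ y = Bay.
Checking each element gives: Gale, Moss, Olive.

Gale, Moss, Olive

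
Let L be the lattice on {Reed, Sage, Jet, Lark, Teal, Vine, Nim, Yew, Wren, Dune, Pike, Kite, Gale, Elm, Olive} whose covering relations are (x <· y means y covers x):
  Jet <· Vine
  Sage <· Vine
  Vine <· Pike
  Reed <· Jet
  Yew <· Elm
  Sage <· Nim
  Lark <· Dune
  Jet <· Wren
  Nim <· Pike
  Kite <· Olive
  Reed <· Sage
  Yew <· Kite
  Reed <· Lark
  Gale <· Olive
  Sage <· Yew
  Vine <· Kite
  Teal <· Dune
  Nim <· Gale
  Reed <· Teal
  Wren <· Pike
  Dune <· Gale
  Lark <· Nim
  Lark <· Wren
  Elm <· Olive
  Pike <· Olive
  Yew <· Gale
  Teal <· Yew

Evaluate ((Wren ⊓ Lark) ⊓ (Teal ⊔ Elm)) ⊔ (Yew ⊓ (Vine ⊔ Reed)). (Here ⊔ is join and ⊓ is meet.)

Wren ∧ Lark = Lark
Teal ∨ Elm = Elm
Lark ∧ Elm = Reed
Vine ∨ Reed = Vine
Yew ∧ Vine = Sage
Reed ∨ Sage = Sage

Sage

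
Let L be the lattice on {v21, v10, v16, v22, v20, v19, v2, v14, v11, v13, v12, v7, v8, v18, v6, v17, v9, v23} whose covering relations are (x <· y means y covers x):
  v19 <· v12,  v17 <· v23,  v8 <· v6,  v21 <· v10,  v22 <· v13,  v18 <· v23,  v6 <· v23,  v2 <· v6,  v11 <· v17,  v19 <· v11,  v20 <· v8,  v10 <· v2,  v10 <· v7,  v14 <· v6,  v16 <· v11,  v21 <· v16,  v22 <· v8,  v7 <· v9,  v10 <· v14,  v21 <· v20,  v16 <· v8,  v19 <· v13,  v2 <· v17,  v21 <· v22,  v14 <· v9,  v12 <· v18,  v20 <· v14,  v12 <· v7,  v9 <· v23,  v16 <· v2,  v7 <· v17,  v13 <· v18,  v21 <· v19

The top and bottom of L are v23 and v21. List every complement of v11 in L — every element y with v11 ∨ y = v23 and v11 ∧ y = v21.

Need y with v11 ∨ y = v23 and v11 ∧ y = v21.
Checking each element gives: v14, v20, v22.

v14, v20, v22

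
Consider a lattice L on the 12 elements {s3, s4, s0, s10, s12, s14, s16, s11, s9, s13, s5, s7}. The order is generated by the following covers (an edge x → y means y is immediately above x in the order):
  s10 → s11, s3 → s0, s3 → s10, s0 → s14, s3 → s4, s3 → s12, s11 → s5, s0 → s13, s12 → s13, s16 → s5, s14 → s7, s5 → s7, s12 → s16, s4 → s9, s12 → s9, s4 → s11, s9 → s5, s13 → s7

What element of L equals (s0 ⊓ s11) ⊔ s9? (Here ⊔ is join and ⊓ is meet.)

s9

s0 ∧ s11 = s3
s3 ∨ s9 = s9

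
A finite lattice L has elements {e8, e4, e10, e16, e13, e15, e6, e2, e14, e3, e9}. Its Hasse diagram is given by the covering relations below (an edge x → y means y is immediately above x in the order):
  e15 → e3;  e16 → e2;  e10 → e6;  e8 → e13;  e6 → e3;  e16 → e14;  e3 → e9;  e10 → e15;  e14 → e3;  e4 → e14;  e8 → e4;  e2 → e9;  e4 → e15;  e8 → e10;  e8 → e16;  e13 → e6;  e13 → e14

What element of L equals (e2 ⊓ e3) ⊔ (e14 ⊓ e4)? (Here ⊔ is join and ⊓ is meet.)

e2 ∧ e3 = e16
e14 ∧ e4 = e4
e16 ∨ e4 = e14

e14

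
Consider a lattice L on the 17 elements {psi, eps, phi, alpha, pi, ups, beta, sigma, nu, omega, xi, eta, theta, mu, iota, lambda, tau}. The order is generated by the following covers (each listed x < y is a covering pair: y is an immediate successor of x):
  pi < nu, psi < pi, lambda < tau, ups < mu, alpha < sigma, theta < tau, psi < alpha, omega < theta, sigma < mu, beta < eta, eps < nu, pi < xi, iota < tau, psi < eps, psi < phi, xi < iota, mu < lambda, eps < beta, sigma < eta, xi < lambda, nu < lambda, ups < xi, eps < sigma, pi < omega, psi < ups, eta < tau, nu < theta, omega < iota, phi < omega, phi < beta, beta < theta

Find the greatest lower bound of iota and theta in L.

Common lower bounds of {iota, theta}: omega, phi, pi, psi.
The greatest among these is omega.

omega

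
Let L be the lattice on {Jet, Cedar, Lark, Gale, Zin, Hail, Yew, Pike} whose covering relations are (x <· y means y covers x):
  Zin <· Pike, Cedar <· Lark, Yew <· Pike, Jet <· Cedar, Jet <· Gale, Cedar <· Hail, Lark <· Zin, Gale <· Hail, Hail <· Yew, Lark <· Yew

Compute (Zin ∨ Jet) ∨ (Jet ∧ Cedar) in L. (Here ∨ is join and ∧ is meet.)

Zin ∨ Jet = Zin
Jet ∧ Cedar = Jet
Zin ∨ Jet = Zin

Zin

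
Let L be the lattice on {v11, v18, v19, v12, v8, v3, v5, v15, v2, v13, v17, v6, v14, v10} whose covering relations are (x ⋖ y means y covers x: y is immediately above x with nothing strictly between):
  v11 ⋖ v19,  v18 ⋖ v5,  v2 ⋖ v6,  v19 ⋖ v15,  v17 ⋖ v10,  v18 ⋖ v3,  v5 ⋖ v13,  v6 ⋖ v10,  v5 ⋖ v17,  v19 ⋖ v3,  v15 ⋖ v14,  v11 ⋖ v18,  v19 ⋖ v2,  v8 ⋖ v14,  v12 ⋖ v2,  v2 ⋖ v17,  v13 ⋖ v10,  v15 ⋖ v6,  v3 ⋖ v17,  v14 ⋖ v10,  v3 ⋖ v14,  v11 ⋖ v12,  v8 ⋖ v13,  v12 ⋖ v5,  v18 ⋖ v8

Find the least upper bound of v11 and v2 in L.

Common upper bounds of {v11, v2}: v10, v17, v2, v6.
The least among these is v2.

v2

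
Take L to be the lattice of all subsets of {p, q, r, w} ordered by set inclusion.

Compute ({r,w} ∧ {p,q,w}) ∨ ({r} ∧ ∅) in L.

{w}

{r,w} ∧ {p,q,w} = {w}
{r} ∧ ∅ = ∅
{w} ∨ ∅ = {w}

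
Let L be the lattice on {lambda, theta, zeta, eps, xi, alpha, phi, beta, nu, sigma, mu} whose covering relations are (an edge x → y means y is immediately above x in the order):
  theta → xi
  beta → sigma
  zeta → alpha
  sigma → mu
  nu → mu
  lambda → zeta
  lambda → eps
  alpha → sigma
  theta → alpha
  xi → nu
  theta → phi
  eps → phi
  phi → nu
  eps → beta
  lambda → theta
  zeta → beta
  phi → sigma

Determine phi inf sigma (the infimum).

Common lower bounds of {phi, sigma}: eps, lambda, phi, theta.
The greatest among these is phi.

phi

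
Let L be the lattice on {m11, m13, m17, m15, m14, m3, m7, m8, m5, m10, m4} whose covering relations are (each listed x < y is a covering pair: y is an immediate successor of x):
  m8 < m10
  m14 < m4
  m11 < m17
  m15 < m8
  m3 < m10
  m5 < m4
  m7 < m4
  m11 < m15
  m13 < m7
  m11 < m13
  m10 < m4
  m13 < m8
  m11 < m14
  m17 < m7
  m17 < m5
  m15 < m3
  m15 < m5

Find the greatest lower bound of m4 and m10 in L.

Common lower bounds of {m4, m10}: m10, m11, m13, m15, m3, m8.
The greatest among these is m10.

m10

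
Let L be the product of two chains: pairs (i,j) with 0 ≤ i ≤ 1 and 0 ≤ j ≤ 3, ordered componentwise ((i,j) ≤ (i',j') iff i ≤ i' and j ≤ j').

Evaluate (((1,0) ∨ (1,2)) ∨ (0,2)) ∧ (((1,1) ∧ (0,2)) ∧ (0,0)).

(0,0)

(1,0) ∨ (1,2) = (1,2)
(1,2) ∨ (0,2) = (1,2)
(1,1) ∧ (0,2) = (0,1)
(0,1) ∧ (0,0) = (0,0)
(1,2) ∧ (0,0) = (0,0)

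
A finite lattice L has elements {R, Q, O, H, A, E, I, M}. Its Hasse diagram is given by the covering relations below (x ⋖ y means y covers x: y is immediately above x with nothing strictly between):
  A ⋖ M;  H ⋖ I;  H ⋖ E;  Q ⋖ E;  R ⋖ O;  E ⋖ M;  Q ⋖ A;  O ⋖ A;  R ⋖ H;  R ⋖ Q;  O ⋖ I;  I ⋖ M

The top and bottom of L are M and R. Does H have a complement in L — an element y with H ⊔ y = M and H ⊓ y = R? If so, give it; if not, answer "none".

A

Need y with H ∨ y = M and H ∧ y = R.
Checking each element gives: A.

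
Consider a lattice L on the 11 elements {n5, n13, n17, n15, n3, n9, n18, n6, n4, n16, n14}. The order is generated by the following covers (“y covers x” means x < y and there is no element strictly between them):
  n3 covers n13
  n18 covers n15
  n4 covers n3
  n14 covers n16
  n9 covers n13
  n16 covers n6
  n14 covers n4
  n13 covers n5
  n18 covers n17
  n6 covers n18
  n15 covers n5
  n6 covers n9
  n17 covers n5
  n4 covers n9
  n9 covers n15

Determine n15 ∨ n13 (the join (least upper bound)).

Common upper bounds of {n15, n13}: n14, n16, n4, n6, n9.
The least among these is n9.

n9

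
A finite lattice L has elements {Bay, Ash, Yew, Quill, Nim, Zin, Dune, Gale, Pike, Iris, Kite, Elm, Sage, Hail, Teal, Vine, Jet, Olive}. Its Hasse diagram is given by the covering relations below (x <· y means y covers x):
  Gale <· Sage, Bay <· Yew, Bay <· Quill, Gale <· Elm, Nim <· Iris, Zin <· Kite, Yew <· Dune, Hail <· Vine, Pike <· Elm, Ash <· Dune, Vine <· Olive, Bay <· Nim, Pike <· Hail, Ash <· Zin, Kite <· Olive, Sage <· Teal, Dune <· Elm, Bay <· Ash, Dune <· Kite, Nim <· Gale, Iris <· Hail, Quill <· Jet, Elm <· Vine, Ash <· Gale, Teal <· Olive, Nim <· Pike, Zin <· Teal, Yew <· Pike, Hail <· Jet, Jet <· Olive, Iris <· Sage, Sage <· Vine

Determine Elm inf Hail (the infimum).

Common lower bounds of {Elm, Hail}: Bay, Nim, Pike, Yew.
The greatest among these is Pike.

Pike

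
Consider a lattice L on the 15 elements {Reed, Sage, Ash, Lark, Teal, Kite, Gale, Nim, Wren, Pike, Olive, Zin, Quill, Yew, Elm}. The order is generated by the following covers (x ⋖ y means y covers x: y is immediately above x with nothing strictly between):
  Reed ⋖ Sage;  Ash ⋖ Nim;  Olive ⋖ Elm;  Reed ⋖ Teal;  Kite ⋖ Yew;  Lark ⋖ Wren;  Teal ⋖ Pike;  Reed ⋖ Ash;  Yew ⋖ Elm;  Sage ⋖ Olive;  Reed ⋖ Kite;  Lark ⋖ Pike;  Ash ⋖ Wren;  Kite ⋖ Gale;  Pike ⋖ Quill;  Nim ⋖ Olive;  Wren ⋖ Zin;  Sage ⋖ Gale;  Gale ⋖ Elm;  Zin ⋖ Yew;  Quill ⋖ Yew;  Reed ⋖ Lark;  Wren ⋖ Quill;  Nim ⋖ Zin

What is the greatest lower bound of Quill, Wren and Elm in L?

Wren

Common lower bounds of {Quill, Wren, Elm}: Ash, Lark, Reed, Wren.
The greatest among these is Wren.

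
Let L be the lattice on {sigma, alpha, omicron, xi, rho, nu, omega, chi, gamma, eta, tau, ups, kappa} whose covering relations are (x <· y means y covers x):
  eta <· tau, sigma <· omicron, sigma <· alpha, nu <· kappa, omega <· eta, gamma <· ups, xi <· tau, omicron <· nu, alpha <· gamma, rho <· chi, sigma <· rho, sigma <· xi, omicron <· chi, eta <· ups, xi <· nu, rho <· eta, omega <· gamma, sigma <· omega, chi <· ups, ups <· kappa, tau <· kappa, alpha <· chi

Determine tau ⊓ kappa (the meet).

Common lower bounds of {tau, kappa}: eta, omega, rho, sigma, tau, xi.
The greatest among these is tau.

tau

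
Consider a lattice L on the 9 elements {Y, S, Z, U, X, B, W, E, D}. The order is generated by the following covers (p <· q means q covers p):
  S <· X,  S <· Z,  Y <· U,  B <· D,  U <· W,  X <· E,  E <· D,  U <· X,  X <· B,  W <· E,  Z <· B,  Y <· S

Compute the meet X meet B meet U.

U

Common lower bounds of {X, B, U}: U, Y.
The greatest among these is U.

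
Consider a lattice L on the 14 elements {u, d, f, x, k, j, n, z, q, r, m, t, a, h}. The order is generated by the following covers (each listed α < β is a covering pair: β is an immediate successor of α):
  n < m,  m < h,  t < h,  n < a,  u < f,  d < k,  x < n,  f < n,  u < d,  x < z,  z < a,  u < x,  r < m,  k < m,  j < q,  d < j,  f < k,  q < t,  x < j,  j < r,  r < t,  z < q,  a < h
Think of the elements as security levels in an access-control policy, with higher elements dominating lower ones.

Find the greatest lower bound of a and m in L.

Common lower bounds of {a, m}: f, n, u, x.
The greatest among these is n.

n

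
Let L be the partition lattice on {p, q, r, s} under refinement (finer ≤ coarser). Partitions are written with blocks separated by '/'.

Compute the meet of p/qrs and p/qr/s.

p/qr/s

The meet (common refinement) of p/qrs and p/qr/s intersects blocks pairwise, giving p/qr/s.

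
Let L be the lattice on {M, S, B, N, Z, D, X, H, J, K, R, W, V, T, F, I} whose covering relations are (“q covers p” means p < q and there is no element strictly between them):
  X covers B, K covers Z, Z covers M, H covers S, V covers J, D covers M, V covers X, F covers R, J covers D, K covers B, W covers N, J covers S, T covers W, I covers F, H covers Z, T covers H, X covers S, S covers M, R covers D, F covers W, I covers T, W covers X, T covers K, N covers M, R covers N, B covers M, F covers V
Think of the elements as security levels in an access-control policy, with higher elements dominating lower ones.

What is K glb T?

Common lower bounds of {K, T}: B, K, M, Z.
The greatest among these is K.

K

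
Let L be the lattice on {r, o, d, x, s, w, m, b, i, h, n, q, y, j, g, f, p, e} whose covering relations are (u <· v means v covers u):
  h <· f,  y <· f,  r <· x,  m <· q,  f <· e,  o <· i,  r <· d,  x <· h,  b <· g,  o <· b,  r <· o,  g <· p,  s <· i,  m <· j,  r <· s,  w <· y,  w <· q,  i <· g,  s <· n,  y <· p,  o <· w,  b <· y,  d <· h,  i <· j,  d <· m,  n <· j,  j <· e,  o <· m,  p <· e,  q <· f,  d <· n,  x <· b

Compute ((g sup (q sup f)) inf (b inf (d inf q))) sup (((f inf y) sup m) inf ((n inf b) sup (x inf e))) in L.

q ∨ f = f
g ∨ f = e
d ∧ q = d
b ∧ d = r
e ∧ r = r
f ∧ y = y
y ∨ m = f
n ∧ b = r
x ∧ e = x
r ∨ x = x
f ∧ x = x
r ∨ x = x

x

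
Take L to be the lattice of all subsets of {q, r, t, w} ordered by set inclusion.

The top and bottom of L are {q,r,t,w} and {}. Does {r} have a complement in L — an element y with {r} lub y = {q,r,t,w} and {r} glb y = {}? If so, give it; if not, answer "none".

Need y with {r} ∨ y = {q,r,t,w} and {r} ∧ y = {}.
Checking each element gives: {q,t,w}.

{q,t,w}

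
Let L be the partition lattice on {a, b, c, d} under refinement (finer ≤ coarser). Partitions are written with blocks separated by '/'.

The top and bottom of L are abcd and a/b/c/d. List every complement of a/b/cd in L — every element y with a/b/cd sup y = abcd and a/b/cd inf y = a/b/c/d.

abc/d, abd/c, ac/bd, ad/bc

Need y with a/b/cd ∨ y = abcd and a/b/cd ∧ y = a/b/c/d.
Checking each element gives: abc/d, abd/c, ac/bd, ad/bc.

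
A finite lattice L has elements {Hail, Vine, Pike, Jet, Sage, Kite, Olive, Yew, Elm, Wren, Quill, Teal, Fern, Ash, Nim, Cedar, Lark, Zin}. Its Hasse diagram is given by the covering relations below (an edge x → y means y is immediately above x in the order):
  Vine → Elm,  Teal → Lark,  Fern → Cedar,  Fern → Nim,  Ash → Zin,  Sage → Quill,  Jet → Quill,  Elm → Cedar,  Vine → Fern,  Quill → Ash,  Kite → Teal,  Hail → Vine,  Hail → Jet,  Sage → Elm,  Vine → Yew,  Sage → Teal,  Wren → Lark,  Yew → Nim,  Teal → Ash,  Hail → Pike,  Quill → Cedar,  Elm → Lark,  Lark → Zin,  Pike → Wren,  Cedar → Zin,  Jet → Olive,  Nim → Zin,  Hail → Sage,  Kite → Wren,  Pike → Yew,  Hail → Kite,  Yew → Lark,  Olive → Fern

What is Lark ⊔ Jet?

Zin

Common upper bounds of {Lark, Jet}: Zin.
The least among these is Zin.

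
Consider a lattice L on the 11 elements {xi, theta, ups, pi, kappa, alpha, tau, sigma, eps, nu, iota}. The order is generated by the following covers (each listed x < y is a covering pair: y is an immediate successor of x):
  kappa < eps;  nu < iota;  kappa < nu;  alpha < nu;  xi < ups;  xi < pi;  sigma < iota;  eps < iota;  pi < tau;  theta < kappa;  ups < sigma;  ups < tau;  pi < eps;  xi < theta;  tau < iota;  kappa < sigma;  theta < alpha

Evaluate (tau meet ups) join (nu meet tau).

tau ∧ ups = ups
nu ∧ tau = xi
ups ∨ xi = ups

ups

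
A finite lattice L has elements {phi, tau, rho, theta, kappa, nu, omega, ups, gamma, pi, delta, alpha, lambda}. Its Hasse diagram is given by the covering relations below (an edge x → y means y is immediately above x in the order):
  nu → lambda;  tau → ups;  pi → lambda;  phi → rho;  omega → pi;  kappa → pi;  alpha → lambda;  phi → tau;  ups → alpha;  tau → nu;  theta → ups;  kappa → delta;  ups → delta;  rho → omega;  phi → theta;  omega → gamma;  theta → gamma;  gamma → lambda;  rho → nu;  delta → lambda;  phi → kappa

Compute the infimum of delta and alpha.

ups

Common lower bounds of {delta, alpha}: phi, tau, theta, ups.
The greatest among these is ups.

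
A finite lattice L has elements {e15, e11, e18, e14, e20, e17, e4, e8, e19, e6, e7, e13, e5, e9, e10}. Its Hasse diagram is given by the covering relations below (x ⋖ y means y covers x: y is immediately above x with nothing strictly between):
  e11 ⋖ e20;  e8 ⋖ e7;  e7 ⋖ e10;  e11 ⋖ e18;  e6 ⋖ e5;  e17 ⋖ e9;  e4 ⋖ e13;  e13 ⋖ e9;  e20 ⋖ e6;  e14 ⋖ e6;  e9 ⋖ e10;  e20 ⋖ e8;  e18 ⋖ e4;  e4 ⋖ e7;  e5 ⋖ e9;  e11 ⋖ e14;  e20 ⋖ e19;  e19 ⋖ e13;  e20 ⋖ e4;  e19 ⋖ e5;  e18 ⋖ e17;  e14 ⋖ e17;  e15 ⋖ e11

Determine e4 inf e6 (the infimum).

Common lower bounds of {e4, e6}: e11, e15, e20.
The greatest among these is e20.

e20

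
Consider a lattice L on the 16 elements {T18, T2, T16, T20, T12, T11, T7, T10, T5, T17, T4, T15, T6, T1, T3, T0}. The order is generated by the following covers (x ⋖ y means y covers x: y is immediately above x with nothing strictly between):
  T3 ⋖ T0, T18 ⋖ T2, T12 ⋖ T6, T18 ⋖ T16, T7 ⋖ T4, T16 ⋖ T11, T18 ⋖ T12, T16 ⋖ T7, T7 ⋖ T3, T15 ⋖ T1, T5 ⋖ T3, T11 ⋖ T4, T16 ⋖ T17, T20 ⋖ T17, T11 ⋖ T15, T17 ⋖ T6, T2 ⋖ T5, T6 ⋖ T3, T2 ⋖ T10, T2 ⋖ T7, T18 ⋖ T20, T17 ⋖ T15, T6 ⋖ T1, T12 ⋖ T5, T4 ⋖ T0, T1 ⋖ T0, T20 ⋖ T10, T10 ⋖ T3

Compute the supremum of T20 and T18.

T20

Common upper bounds of {T20, T18}: T0, T1, T10, T15, T17, T20, T3, T6.
The least among these is T20.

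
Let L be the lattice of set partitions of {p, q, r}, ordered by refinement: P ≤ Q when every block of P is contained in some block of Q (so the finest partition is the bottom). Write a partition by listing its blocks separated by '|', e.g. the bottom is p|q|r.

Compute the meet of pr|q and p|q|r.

Common lower bounds of {pr|q, p|q|r}: p|q|r.
The greatest among these is p|q|r.

p|q|r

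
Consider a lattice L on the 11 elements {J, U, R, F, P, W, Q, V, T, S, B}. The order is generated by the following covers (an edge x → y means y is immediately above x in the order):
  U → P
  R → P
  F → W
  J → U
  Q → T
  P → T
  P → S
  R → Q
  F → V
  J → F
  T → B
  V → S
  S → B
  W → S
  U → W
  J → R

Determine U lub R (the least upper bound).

P

Common upper bounds of {U, R}: B, P, S, T.
The least among these is P.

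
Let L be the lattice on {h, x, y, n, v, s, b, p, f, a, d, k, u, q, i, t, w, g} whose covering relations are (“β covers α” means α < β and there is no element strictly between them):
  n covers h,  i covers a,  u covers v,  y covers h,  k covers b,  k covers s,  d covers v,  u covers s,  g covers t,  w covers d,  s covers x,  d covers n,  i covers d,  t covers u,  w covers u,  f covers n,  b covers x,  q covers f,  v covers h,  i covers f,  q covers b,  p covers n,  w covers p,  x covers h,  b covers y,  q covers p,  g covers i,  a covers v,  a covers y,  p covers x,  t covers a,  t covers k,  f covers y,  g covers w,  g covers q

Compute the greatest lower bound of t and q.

b

Common lower bounds of {t, q}: b, h, x, y.
The greatest among these is b.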